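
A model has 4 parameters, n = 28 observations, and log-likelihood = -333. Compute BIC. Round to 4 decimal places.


k * ln(n) = 4 * ln(28) = 4 * 3.332205 = 13.328820.
-2 * loglik = -2 * (-333) = 666.
BIC = 13.328820 + 666 = 679.328820, which rounds to 679.3288.

679.3288


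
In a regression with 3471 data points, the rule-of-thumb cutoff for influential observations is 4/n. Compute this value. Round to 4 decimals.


Cook's distance cutoff = 4/n = 4/3471.
= 0.0012.

0.0012


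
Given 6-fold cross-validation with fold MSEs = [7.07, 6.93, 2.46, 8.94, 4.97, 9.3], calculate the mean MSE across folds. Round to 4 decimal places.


Total MSE across folds = 39.6700.
CV-MSE = 39.6700/6 = 6.6117.

6.6117


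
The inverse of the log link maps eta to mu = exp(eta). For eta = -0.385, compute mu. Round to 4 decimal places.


The inverse log link gives:
mu = exp(-0.385) = 0.6805.

0.6805


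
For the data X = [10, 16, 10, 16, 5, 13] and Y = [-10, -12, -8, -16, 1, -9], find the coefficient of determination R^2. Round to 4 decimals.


Fit the OLS line: b0 = 5.3657, b1 = -1.2313.
SSres = 24.5522.
SStot = 160.0000.
R^2 = 1 - 24.5522/160.0000 = 0.8465.

0.8465


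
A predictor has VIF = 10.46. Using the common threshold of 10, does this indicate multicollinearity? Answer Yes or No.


Check: VIF = 10.46 vs threshold = 10.
Since 10.46 >= 10, the answer is Yes.

Yes


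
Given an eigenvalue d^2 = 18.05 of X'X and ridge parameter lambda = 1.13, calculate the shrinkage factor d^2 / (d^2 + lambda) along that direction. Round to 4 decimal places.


Denominator = d^2 + lambda = 18.05 + 1.13 = 19.1800.
Shrinkage = 18.05 / 19.1800 = 0.9411.

0.9411


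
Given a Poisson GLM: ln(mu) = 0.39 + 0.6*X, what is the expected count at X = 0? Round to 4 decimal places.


Linear predictor: eta = 0.39 + (0.6)(0) = 0.3900.
Expected count: mu = exp(0.3900) = 1.4770.

1.4770


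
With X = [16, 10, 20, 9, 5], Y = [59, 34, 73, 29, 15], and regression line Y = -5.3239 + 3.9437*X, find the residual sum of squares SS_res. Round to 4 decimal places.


Compute predicted values, then residuals = yi - yhat_i.
Residuals: [1.2247, -0.1131, -0.5501, -1.1694, 0.6054].
SSres = sum(residual^2) = 3.5493.

3.5493


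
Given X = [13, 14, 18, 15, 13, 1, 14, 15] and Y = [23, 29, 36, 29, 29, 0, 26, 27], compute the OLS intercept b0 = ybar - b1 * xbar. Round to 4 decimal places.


First find the slope: b1 = 2.0790.
Means: xbar = 12.8750, ybar = 24.8750.
b0 = ybar - b1 * xbar = 24.8750 - 2.0790 * 12.8750 = -1.8917.

-1.8917


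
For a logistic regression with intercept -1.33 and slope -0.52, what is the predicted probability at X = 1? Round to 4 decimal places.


z = -1.33 + -0.52 * 1 = -1.8500.
Sigmoid: P = 1 / (1 + exp(1.8500)) = 0.1359.

0.1359


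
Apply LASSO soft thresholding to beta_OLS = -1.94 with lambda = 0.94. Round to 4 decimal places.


Check: |-1.94| = 1.94 vs lambda = 0.94.
Since |beta| > lambda, coefficient = sign(beta)*(|beta| - lambda) = -1.0000.
Soft-thresholded coefficient = -1.0000.

-1.0000


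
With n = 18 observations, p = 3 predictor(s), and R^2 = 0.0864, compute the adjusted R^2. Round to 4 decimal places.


Plug in: Adj R^2 = 1 - (1 - 0.0864) * 17/14.
= 1 - 0.9136 * 17/14
= 1 - 15.5312 / 14
= 1 - 1.1094 = -0.1094.

-0.1094


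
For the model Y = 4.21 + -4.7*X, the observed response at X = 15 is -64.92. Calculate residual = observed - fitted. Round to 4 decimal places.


Compute yhat = 4.21 + (-4.7)(15) = -66.2900.
Residual = actual - predicted = -64.92 - -66.2900 = 1.3700.

1.3700


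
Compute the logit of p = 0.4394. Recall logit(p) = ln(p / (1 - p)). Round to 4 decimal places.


1 - p = 0.5606.
p/(1-p) = 0.7838.
logit = ln(0.7838) = -0.2436.

-0.2436


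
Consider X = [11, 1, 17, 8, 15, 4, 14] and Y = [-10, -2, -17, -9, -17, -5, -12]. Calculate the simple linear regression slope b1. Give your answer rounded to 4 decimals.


The sample means are xbar = 10.0000 and ybar = -10.2857.
Compute S_xx = 212.0000 and S_xy = -196.0000.
Slope b1 = S_xy / S_xx = -196.0000 / 212.0000 = -0.9245.

-0.9245


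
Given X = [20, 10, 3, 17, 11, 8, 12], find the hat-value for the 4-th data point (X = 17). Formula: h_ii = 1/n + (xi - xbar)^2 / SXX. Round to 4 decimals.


Compute xbar = 11.5714 with n = 7 observations.
SXX = 189.7143.
Leverage = 1/7 + (17 - 11.5714)^2/189.7143 = 0.2982.

0.2982


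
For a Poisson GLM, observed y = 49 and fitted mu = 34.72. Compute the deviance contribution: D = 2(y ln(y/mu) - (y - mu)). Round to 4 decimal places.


y/mu = 49/34.72 = 1.411290 (approx.), and ln(49/34.72) = 0.344504.
y * ln(y/mu) = 49 * 0.344504 = 16.880696.
y - mu = 14.28.
D = 2 * (16.880696 - 14.28) = 5.201392, which rounds to 5.2014.

5.2014


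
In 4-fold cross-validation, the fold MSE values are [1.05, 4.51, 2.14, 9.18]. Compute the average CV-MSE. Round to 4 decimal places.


Add all fold MSEs: 16.8800.
Divide by k = 4: 16.8800/4 = 4.2200.

4.2200


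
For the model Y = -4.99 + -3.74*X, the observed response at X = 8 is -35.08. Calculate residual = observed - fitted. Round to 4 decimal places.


Compute yhat = -4.99 + (-3.74)(8) = -34.9100.
Residual = actual - predicted = -35.08 - -34.9100 = -0.1700.

-0.1700


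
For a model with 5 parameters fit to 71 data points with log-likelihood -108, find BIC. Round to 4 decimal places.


k * ln(n) = 5 * ln(71) = 5 * 4.262680 = 21.313400.
-2 * loglik = -2 * (-108) = 216.
BIC = 21.313400 + 216 = 237.313400, which rounds to 237.3134.

237.3134


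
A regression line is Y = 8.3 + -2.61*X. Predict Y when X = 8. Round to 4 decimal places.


Predicted value:
Y = 8.3 + (-2.61)(8) = 8.3 + -20.8800 = -12.5800.

-12.5800


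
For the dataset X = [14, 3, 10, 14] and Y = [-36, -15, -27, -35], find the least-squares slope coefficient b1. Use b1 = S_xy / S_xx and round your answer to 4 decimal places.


The sample means are xbar = 10.2500 and ybar = -28.2500.
Compute S_xx = 80.7500 and S_xy = -150.7500.
Slope b1 = S_xy / S_xx = -150.7500 / 80.7500 = -1.8669.

-1.8669


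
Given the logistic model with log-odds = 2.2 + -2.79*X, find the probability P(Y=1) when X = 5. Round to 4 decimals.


z = 2.2 + -2.79 * 5 = -11.7500.
Sigmoid: P = 1 / (1 + exp(11.7500)) = 0.0000.

0.0000


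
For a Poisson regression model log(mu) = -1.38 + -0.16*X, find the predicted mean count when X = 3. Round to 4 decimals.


Linear predictor: eta = -1.38 + (-0.16)(3) = -1.8600.
Expected count: mu = exp(-1.8600) = 0.1557.

0.1557


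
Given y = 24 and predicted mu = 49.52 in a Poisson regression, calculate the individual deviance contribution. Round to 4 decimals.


y/mu = 24/49.52 = 0.484653 (approx.), and ln(24/49.52) = -0.724323.
y * ln(y/mu) = 24 * -0.724323 = -17.383752.
y - mu = -25.52.
D = 2 * (-17.383752 - -25.52) = 16.272496, which rounds to 16.2725.

16.2725


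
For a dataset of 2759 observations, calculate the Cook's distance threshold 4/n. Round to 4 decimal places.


Cook's distance cutoff = 4/n = 4/2759.
= 0.0014.

0.0014


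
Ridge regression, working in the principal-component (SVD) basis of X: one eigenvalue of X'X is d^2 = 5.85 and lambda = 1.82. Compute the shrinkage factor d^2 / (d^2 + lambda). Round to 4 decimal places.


Denominator = d^2 + lambda = 5.85 + 1.82 = 7.6700.
Shrinkage = 5.85 / 7.6700 = 0.7627.

0.7627


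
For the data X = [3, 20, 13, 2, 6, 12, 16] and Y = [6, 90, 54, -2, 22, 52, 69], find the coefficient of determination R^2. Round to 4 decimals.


The fitted line is Y = -9.6982 + 4.9846*X.
SSres = 14.7909, SStot = 6907.7143.
R^2 = 1 - SSres/SStot = 0.9979.

0.9979


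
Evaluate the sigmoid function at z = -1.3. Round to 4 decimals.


Compute exp(1.3000) = 3.6693.
Sigmoid = 1 / (1 + 3.6693) = 1 / 4.6693 = 0.2142.

0.2142


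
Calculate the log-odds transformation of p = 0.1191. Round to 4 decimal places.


Compute the odds: 0.1191/0.8809 = 0.1352.
Take the natural log: ln(0.1352) = -2.0010.

-2.0010


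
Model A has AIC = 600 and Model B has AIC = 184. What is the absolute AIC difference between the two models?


Compute |600 - 184| = 416.
Model B has the smaller AIC.

416


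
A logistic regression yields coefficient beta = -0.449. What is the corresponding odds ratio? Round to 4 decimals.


The odds ratio is computed as:
OR = e^(-0.449) = 0.6383.

0.6383


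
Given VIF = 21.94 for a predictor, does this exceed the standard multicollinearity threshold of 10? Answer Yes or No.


The threshold is 10.
VIF = 21.94 is >= 10.
Multicollinearity indication: Yes.

Yes


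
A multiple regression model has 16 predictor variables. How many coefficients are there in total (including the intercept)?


Total coefficients = number of predictors + 1 (for the intercept).
= 16 + 1 = 17.

17


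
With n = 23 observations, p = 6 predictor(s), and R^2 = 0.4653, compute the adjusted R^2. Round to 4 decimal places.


Using the formula:
(1 - 0.4653) = 0.5347.
Multiply by 22/16: 0.5347 * 22 = 11.7634, then 11.7634 / 16 = 0.7352.
Adj R^2 = 1 - 0.7352 = 0.2648.

0.2648


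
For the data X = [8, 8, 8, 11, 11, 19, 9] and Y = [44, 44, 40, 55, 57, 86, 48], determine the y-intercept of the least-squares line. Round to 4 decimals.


Compute b1 = 3.9299 from the OLS formula.
With xbar = 10.5714 and ybar = 53.4286, the intercept is:
b0 = 53.4286 - 3.9299 * 10.5714 = 11.8841.

11.8841


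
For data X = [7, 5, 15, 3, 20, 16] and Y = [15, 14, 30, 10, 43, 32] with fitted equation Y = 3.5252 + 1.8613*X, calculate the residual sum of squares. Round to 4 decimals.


For each point, residual = actual - predicted.
Residuals: [-1.5543, 1.1683, -1.4447, 0.8909, 2.2488, -1.3060].
Sum of squared residuals = 13.4244.

13.4244


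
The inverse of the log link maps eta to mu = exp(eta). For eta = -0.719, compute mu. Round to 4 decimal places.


mu = exp(eta) = exp(-0.719).
= 0.4872.

0.4872


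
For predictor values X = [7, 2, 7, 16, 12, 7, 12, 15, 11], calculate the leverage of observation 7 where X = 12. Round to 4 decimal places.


n = 9, xbar = 9.8889.
SXX = sum((xi - xbar)^2) = 160.8889.
h = 1/9 + (12 - 9.8889)^2 / 160.8889 = 0.1388.

0.1388


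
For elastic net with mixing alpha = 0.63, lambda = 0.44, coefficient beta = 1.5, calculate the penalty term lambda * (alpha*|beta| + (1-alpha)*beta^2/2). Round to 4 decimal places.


L1 component = 0.63 * |1.5| = 0.9450.
L2 component = 0.37 * 1.5^2 / 2 = 0.4163.
Penalty = 0.44 * (0.9450 + 0.4163) = 0.44 * 1.3613 = 0.5990.

0.5990


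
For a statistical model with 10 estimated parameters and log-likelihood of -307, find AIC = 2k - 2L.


Compute:
2k = 2*10 = 20.
-2*loglik = -2*(-307) = 614.
AIC = 20 + 614 = 634.

634


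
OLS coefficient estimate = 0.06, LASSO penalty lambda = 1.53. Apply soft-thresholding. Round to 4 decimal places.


Absolute value: |0.06| = 0.06.
Compare to lambda = 1.53.
Since |beta| <= lambda, the coefficient is set to 0.

0.0000


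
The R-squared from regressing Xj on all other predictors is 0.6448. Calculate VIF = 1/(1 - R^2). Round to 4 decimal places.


Using VIF = 1/(1 - R^2_j):
1 - 0.6448 = 0.3552.
VIF = 2.8153.

2.8153


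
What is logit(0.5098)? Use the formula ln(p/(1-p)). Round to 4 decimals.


Compute the odds: 0.5098/0.4902 = 1.0400.
Take the natural log: ln(1.0400) = 0.0392.

0.0392


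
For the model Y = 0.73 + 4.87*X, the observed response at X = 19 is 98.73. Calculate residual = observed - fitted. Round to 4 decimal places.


Compute yhat = 0.73 + (4.87)(19) = 93.2600.
Residual = actual - predicted = 98.73 - 93.2600 = 5.4700.

5.4700


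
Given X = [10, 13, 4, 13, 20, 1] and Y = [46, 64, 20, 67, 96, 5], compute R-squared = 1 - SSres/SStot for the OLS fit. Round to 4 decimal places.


Fit the OLS line: b0 = 0.3847, b1 = 4.8474.
SSres = 23.3655.
SStot = 5541.3333.
R^2 = 1 - 23.3655/5541.3333 = 0.9958.

0.9958


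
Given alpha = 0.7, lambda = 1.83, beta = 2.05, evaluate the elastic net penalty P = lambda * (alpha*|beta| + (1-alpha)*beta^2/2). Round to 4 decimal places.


L1 component = 0.7 * |2.05| = 1.4350.
L2 component = 0.3 * 2.05^2 / 2 = 0.6304.
Penalty = 1.83 * (1.4350 + 0.6304) = 1.83 * 2.0654 = 3.7796.

3.7796


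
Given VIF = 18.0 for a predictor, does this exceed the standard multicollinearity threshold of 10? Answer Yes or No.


Compare VIF = 18.0 to the threshold of 10.
18.0 >= 10, so the answer is Yes.

Yes


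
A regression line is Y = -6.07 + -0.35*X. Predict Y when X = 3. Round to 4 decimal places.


Substitute X = 3 into the equation:
Y = -6.07 + -0.35 * 3 = -6.07 + -1.0500 = -7.1200.

-7.1200


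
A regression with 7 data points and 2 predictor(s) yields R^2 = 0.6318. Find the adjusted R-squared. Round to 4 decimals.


Plug in: Adj R^2 = 1 - (1 - 0.6318) * 6/4.
= 1 - 0.3682 * 6/4
= 1 - 2.2092 / 4
= 1 - 0.5523 = 0.4477.

0.4477


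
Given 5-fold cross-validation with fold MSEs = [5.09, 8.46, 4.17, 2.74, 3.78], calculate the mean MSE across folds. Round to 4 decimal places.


Sum of fold MSEs = 24.2400.
Average = 24.2400 / 5 = 4.8480.

4.8480


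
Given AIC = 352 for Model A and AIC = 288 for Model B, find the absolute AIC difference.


Compute |352 - 288| = 64.
Model B has the smaller AIC.

64


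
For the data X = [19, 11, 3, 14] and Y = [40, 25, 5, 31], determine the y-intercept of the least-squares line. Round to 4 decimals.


First find the slope: b1 = 2.2059.
Means: xbar = 11.7500, ybar = 25.2500.
b0 = ybar - b1 * xbar = 25.2500 - 2.2059 * 11.7500 = -0.6698.

-0.6698


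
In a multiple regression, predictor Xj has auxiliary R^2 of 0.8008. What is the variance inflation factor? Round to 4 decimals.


VIF = 1 / (1 - 0.8008).
= 1 / 0.1992 = 5.0201.

5.0201


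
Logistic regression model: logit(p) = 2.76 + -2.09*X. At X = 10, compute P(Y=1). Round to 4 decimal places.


Linear predictor: z = 2.76 + -2.09 * 10 = -18.1400.
P = 1/(1 + exp(18.1400)) = 1/(1 + 75526942.1324) = 0.0000.

0.0000


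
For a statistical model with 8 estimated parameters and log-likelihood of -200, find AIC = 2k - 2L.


AIC = 2k - 2*loglik = 2(8) - 2(-200).
= 16 + 400 = 416.

416


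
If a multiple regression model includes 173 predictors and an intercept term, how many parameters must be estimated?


Including the intercept, the model has 173 predictor coefficients + 1 intercept.
Total = 174.

174


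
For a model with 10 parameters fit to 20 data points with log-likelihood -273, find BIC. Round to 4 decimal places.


k * ln(n) = 10 * ln(20) = 10 * 2.995732 = 29.957320.
-2 * loglik = -2 * (-273) = 546.
BIC = 29.957320 + 546 = 575.957320, which rounds to 575.9573.

575.9573


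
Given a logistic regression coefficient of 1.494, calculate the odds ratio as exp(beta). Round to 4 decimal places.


The odds ratio is computed as:
OR = e^(1.494) = 4.4549.

4.4549


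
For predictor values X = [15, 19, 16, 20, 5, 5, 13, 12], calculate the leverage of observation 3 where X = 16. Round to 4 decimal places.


Compute xbar = 13.1250 with n = 8 observations.
SXX = 226.8750.
Leverage = 1/8 + (16 - 13.1250)^2/226.8750 = 0.1614.

0.1614


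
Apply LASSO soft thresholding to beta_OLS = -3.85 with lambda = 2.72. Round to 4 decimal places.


|beta_OLS| = 3.85.
lambda = 2.72.
Since |beta| > lambda, coefficient = sign(beta)*(|beta| - lambda) = -1.1300.
Result = -1.1300.

-1.1300


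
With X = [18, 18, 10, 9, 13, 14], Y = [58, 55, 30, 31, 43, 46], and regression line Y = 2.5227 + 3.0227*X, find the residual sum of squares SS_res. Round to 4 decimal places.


Compute predicted values, then residuals = yi - yhat_i.
Residuals: [1.0687, -1.9313, -2.7497, 1.2730, 1.1822, 1.1595].
SSres = sum(residual^2) = 16.7955.

16.7955


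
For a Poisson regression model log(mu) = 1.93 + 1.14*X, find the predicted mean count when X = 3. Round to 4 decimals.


Compute eta = 1.93 + 1.14 * 3 = 5.3500.
Apply inverse link: mu = e^5.3500 = 210.6083.

210.6083


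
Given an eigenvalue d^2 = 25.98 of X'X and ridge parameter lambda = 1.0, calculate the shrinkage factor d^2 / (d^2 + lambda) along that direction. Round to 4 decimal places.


Compute the denominator: 25.98 + 1.0 = 26.9800.
Shrinkage factor = 25.98 / 26.9800 = 0.9629.

0.9629


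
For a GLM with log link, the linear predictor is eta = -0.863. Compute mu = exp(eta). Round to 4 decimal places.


mu = exp(eta) = exp(-0.863).
= 0.4219.

0.4219


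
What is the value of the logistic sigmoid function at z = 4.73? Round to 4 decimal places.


exp(-4.7300) = 0.0088.
1 + exp(-z) = 1.0088.
sigmoid = 1/1.0088 = 0.9913.

0.9913


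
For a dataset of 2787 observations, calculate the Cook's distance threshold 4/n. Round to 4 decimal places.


The threshold is 4/n.
4/2787 = 0.0014.

0.0014


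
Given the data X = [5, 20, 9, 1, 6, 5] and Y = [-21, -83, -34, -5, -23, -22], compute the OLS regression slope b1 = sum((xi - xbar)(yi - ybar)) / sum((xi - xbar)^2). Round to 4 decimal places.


Calculate xbar = 7.6667, ybar = -31.3333.
S_xx = 215.3333, S_xy = -882.6667.
Using b1 = S_xy / S_xx = -882.6667 / 215.3333, we get b1 = -4.0991.

-4.0991


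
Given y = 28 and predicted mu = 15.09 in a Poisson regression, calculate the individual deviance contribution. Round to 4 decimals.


y/mu = 28/15.09 = 1.855533 (approx.), and ln(28/15.09) = 0.618172.
y * ln(y/mu) = 28 * 0.618172 = 17.308816.
y - mu = 12.91.
D = 2 * (17.308816 - 12.91) = 8.797632, which rounds to 8.7976.

8.7976


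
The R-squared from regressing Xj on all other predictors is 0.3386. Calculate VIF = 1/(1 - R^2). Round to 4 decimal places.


VIF = 1 / (1 - 0.3386).
= 1 / 0.6614 = 1.5119.

1.5119


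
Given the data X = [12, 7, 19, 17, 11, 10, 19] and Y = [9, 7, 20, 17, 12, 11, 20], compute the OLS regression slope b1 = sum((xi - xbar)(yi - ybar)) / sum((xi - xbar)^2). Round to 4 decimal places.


Calculate xbar = 13.5714, ybar = 13.7143.
S_xx = 135.7143, S_xy = 145.1429.
Using b1 = S_xy / S_xx = 145.1429 / 135.7143, we get b1 = 1.0695.

1.0695


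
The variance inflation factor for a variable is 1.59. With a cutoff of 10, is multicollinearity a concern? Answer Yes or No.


Check: VIF = 1.59 vs threshold = 10.
Since 1.59 < 10, the answer is No.

No


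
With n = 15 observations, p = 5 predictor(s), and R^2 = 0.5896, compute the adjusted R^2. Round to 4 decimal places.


Plug in: Adj R^2 = 1 - (1 - 0.5896) * 14/9.
= 1 - 0.4104 * 14/9
= 1 - 5.7456 / 9
= 1 - 0.6384 = 0.3616.

0.3616


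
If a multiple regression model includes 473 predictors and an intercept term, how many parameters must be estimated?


Total coefficients = number of predictors + 1 (for the intercept).
= 473 + 1 = 474.

474


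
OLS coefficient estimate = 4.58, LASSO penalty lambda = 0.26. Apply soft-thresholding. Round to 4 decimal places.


Check: |4.58| = 4.58 vs lambda = 0.26.
Since |beta| > lambda, coefficient = sign(beta)*(|beta| - lambda) = 4.3200.
Soft-thresholded coefficient = 4.3200.

4.3200


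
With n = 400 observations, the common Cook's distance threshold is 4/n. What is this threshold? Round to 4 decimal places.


Using the rule of thumb:
Threshold = 4 / 400 = 0.0100.

0.0100


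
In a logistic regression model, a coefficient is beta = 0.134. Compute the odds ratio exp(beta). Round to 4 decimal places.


Odds ratio = exp(beta) = exp(0.134).
= 1.1434.

1.1434


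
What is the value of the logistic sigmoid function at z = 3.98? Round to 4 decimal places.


First, exp(-3.9800) = 0.0187.
Then sigma(z) = 1/(1 + 0.0187) = 0.9817.

0.9817


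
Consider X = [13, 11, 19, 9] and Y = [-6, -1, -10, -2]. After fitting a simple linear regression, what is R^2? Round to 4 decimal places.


After computing the OLS fit (b0=6.8571, b1=-0.8929):
SSres = 6.1071, SStot = 50.7500.
R^2 = 1 - 6.1071/50.7500 = 0.8797.

0.8797


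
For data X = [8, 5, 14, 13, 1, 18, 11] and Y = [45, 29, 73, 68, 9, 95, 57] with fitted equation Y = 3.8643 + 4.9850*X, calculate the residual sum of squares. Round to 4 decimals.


For each point, residual = actual - predicted.
Residuals: [1.2557, 0.2107, -0.6543, -0.6693, 0.1507, 1.4057, -1.6993].
Sum of squared residuals = 7.3836.

7.3836


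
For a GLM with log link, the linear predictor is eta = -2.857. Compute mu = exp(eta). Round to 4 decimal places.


mu = exp(eta) = exp(-2.857).
= 0.0574.

0.0574


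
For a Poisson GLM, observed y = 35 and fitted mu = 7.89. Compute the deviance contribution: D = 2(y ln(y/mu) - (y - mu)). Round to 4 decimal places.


Compute y*ln(y/mu) = 35*ln(35/7.89) = 35*1.489752 = 52.141320.
y - mu = 27.11.
D = 2*(52.141320 - (27.11)) = 50.062640, which rounds to 50.0626.

50.0626


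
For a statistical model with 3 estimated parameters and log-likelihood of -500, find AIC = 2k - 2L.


Compute:
2k = 2*3 = 6.
-2*loglik = -2*(-500) = 1000.
AIC = 6 + 1000 = 1006.

1006


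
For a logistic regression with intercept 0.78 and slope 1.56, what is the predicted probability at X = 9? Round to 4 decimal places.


Linear predictor: z = 0.78 + 1.56 * 9 = 14.8200.
P = 1/(1 + exp(-14.8200)) = 1/(1 + 0.0000) = 1.0000.

1.0000


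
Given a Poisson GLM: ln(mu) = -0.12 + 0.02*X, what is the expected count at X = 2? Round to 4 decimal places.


Compute eta = -0.12 + 0.02 * 2 = -0.0800.
Apply inverse link: mu = e^-0.0800 = 0.9231.

0.9231


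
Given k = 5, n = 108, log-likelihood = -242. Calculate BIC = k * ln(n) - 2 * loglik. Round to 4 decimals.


Compute k*ln(n) = 5*ln(108) = 5*4.682131 = 23.410655.
Then -2*loglik = 484.
BIC = 23.410655 + 484 = 507.410655, which rounds to 507.4107.

507.4107


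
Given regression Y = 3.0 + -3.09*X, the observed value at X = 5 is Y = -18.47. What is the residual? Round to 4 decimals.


Fitted value at X = 5 is yhat = 3.0 + -3.09*5 = -12.4500.
Residual = -18.47 - -12.4500 = -6.0200.

-6.0200


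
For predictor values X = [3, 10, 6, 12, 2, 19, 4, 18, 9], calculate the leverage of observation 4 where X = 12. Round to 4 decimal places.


Compute xbar = 9.2222 with n = 9 observations.
SXX = 309.5556.
Leverage = 1/9 + (12 - 9.2222)^2/309.5556 = 0.1360.

0.1360


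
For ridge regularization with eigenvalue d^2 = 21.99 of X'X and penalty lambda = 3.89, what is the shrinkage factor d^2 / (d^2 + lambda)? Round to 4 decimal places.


Compute the denominator: 21.99 + 3.89 = 25.8800.
Shrinkage factor = 21.99 / 25.8800 = 0.8497.

0.8497


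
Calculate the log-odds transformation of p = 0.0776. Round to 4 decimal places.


1 - p = 0.9224.
p/(1-p) = 0.0841.
logit = ln(0.0841) = -2.4754.

-2.4754


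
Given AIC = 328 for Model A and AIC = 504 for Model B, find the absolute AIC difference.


|AIC_A - AIC_B| = |328 - 504| = 176.
Model A is preferred (lower AIC).

176


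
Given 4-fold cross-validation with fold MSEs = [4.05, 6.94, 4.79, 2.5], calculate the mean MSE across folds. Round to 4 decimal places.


Add all fold MSEs: 18.2800.
Divide by k = 4: 18.2800/4 = 4.5700.

4.5700


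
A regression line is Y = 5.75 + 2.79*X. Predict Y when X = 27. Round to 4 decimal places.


Predicted value:
Y = 5.75 + (2.79)(27) = 5.75 + 75.3300 = 81.0800.

81.0800


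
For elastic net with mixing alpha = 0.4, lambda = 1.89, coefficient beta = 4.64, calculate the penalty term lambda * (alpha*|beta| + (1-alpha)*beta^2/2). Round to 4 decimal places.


alpha * |beta| = 0.4 * 4.64 = 1.8560.
(1-alpha) * beta^2/2 = 0.6 * 21.5296/2 = 6.4589.
Total = 1.89 * (1.8560 + 6.4589) = 15.7151.

15.7151


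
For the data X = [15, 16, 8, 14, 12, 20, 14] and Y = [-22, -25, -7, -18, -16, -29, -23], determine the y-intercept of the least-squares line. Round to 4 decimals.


First find the slope: b1 = -1.8799.
Means: xbar = 14.1429, ybar = -20.0000.
b0 = ybar - b1 * xbar = -20.0000 - -1.8799 * 14.1429 = 6.5866.

6.5866


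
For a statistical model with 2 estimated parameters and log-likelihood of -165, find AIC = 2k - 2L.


AIC = 2k - 2*loglik = 2(2) - 2(-165).
= 4 + 330 = 334.

334


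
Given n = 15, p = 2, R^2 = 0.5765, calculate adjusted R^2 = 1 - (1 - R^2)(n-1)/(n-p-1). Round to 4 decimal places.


Using the formula:
(1 - 0.5765) = 0.4235.
Multiply by 14/12: 0.4235 * 14 = 5.9290, then 5.9290 / 12 = 0.4941.
Adj R^2 = 1 - 0.4941 = 0.5059.

0.5059


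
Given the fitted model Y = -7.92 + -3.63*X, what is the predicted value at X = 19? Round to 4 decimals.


Predicted value:
Y = -7.92 + (-3.63)(19) = -7.92 + -68.9700 = -76.8900.

-76.8900


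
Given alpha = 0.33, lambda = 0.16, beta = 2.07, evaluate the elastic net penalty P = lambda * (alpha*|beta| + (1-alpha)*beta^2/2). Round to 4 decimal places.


L1 component = 0.33 * |2.07| = 0.6831.
L2 component = 0.67 * 2.07^2 / 2 = 1.4354.
Penalty = 0.16 * (0.6831 + 1.4354) = 0.16 * 2.1185 = 0.3390.

0.3390


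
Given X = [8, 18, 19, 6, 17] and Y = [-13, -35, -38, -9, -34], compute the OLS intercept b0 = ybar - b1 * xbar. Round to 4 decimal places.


The slope is b1 = -2.2359.
Sample means are xbar = 13.6000 and ybar = -25.8000.
Intercept: b0 = -25.8000 - (-2.2359)(13.6000) = 4.6086.

4.6086


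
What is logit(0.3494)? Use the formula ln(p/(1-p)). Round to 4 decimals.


1 - p = 0.6506.
p/(1-p) = 0.5370.
logit = ln(0.5370) = -0.6217.

-0.6217


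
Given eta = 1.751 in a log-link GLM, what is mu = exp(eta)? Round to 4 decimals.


mu = exp(eta) = exp(1.751).
= 5.7604.

5.7604


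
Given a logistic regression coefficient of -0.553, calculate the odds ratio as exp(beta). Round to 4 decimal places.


Odds ratio = exp(beta) = exp(-0.553).
= 0.5752.

0.5752


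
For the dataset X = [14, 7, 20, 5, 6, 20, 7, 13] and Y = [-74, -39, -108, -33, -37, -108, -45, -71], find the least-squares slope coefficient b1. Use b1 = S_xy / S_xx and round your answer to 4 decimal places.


First compute the means: xbar = 11.5000, ybar = -64.3750.
Then S_xx = sum((xi - xbar)^2) = 266.0000.
S_xy = sum((xi - xbar)(yi - ybar)) = -1331.5000.
b1 = S_xy / S_xx = -1331.5000 / 266.0000 = -5.0056.

-5.0056


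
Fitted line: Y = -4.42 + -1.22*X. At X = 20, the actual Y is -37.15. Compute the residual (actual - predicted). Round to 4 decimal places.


Predicted = -4.42 + -1.22 * 20 = -28.8200.
Residual = -37.15 - -28.8200 = -8.3300.

-8.3300


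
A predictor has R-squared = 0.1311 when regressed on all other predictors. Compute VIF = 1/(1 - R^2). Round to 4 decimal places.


VIF = 1 / (1 - 0.1311).
= 1 / 0.8689 = 1.1509.

1.1509


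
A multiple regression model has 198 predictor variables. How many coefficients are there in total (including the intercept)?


Including the intercept, the model has 198 predictor coefficients + 1 intercept.
Total = 199.

199


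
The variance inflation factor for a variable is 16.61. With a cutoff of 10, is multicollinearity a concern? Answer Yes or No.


Check: VIF = 16.61 vs threshold = 10.
Since 16.61 >= 10, the answer is Yes.

Yes


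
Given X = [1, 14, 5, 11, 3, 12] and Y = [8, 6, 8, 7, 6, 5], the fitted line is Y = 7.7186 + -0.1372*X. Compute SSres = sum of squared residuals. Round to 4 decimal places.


For each point, residual = actual - predicted.
Residuals: [0.4186, 0.2022, 0.9674, 0.7906, -1.3070, -1.0722].
Sum of squared residuals = 4.6349.

4.6349


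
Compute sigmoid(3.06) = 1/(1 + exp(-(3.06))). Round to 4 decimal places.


exp(-3.0600) = 0.0469.
1 + exp(-z) = 1.0469.
sigmoid = 1/1.0469 = 0.9552.

0.9552


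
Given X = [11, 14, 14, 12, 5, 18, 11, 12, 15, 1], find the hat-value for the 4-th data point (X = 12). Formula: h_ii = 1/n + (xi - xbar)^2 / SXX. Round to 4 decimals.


n = 10, xbar = 11.3000.
SXX = sum((xi - xbar)^2) = 220.1000.
h = 1/10 + (12 - 11.3000)^2 / 220.1000 = 0.1022.

0.1022


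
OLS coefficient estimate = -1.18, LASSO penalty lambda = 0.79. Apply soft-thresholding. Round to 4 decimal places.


Check: |-1.18| = 1.18 vs lambda = 0.79.
Since |beta| > lambda, coefficient = sign(beta)*(|beta| - lambda) = -0.3900.
Soft-thresholded coefficient = -0.3900.

-0.3900


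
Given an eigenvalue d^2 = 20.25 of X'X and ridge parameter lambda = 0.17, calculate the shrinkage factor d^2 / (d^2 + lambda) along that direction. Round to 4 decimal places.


Denominator = d^2 + lambda = 20.25 + 0.17 = 20.4200.
Shrinkage = 20.25 / 20.4200 = 0.9917.

0.9917


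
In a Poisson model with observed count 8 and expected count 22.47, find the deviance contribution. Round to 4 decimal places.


First: ln(8/22.47) = -1.032740.
Then: 8 * -1.032740 = -8.261920.
y - mu = 8 - 22.47 = -14.47.
D = 2(-8.261920 - -14.47) = 12.416160, which rounds to 12.4162.

12.4162


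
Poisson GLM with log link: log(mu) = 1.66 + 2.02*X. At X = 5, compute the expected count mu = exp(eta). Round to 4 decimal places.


eta = 1.66 + 2.02 * 5 = 11.7600.
mu = exp(11.7600) = 128027.4535.

128027.4535


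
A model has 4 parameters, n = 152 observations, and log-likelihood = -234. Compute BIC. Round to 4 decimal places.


ln(152) = 5.023881.
k * ln(n) = 4 * 5.023881 = 20.095524.
-2L = 468.
BIC = 20.095524 + 468 = 488.095524, which rounds to 488.0955.

488.0955


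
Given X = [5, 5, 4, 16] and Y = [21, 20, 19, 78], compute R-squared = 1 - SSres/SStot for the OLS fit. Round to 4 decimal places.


Fit the OLS line: b0 = -3.6959, b1 = 5.0928.
SSres = 9.1649.
SStot = 2525.0000.
R^2 = 1 - 9.1649/2525.0000 = 0.9964.

0.9964


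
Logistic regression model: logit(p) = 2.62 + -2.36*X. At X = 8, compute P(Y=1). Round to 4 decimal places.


Linear predictor: z = 2.62 + -2.36 * 8 = -16.2600.
P = 1/(1 + exp(16.2600)) = 1/(1 + 11524664.0875) = 0.0000.

0.0000


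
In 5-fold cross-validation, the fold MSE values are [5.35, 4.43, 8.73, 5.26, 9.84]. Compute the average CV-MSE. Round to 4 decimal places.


Total MSE across folds = 33.6100.
CV-MSE = 33.6100/5 = 6.7220.

6.7220


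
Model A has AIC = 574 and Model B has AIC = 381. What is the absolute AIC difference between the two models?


Compute |574 - 381| = 193.
Model B has the smaller AIC.

193


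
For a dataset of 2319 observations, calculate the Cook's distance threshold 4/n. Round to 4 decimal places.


Cook's distance cutoff = 4/n = 4/2319.
= 0.0017.

0.0017


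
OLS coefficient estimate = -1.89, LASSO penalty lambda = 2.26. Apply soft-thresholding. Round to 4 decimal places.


Absolute value: |-1.89| = 1.89.
Compare to lambda = 2.26.
Since |beta| <= lambda, the coefficient is set to 0.

0.0000


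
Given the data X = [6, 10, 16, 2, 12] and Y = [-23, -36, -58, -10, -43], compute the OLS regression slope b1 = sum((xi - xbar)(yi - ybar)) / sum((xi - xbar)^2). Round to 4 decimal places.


Calculate xbar = 9.2000, ybar = -34.0000.
S_xx = 116.8000, S_xy = -398.0000.
Using b1 = S_xy / S_xx = -398.0000 / 116.8000, we get b1 = -3.4075.

-3.4075


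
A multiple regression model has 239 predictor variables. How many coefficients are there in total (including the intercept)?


Total coefficients = number of predictors + 1 (for the intercept).
= 239 + 1 = 240.

240


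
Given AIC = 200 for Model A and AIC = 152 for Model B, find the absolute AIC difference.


Absolute difference = |200 - 152| = 48.
The model with lower AIC (B) is preferred.

48


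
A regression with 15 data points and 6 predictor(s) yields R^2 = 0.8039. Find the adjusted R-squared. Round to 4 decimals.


Using the formula:
(1 - 0.8039) = 0.1961.
Multiply by 14/8: 0.1961 * 14 = 2.7454, then 2.7454 / 8 = 0.3432.
Adj R^2 = 1 - 0.3432 = 0.6568.

0.6568


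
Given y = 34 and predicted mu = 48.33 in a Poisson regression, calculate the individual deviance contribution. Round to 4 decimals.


y/mu = 34/48.33 = 0.703497 (approx.), and ln(34/48.33) = -0.351692.
y * ln(y/mu) = 34 * -0.351692 = -11.957528.
y - mu = -14.33.
D = 2 * (-11.957528 - -14.33) = 4.744944, which rounds to 4.7449.

4.7449


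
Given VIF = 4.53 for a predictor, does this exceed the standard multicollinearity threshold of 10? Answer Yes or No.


Check: VIF = 4.53 vs threshold = 10.
Since 4.53 < 10, the answer is No.

No


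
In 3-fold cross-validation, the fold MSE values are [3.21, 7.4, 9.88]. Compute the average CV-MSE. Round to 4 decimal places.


Total MSE across folds = 20.4900.
CV-MSE = 20.4900/3 = 6.8300.

6.8300


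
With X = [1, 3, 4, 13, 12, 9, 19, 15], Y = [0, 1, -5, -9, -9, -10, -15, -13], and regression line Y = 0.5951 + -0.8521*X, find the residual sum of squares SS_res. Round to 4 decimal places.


Compute predicted values, then residuals = yi - yhat_i.
Residuals: [0.2570, 2.9612, -2.1867, 1.4822, 0.6301, -2.9262, 0.5948, -0.8136].
SSres = sum(residual^2) = 25.7887.

25.7887


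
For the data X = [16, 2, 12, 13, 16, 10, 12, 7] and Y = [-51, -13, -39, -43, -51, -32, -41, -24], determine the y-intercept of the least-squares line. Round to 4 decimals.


The slope is b1 = -2.7987.
Sample means are xbar = 11.0000 and ybar = -36.7500.
Intercept: b0 = -36.7500 - (-2.7987)(11.0000) = -5.9643.

-5.9643


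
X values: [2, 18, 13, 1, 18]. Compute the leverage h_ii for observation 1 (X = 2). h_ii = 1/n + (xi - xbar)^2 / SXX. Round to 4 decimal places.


n = 5, xbar = 10.4000.
SXX = sum((xi - xbar)^2) = 281.2000.
h = 1/5 + (2 - 10.4000)^2 / 281.2000 = 0.4509.

0.4509


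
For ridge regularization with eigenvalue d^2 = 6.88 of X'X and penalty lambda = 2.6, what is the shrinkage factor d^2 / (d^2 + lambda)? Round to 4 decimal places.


Compute the denominator: 6.88 + 2.6 = 9.4800.
Shrinkage factor = 6.88 / 9.4800 = 0.7257.

0.7257


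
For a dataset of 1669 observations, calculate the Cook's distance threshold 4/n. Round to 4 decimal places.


The threshold is 4/n.
4/1669 = 0.0024.

0.0024


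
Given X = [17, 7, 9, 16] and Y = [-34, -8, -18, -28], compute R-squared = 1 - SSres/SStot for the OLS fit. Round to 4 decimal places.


After computing the OLS fit (b0=5.2040, b1=-2.2207):
SSres = 23.3579, SStot = 392.0000.
R^2 = 1 - 23.3579/392.0000 = 0.9404.

0.9404


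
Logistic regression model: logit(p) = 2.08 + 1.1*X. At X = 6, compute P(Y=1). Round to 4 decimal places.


z = 2.08 + 1.1 * 6 = 8.6800.
Sigmoid: P = 1 / (1 + exp(-8.6800)) = 0.9998.

0.9998


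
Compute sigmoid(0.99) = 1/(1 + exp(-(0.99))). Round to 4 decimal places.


Compute exp(-0.9900) = 0.3716.
Sigmoid = 1 / (1 + 0.3716) = 1 / 1.3716 = 0.7291.

0.7291


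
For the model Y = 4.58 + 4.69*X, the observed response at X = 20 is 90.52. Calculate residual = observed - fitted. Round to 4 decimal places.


Fitted value at X = 20 is yhat = 4.58 + 4.69*20 = 98.3800.
Residual = 90.52 - 98.3800 = -7.8600.

-7.8600


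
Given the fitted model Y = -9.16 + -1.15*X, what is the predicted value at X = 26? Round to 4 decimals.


Substitute X = 26 into the equation:
Y = -9.16 + -1.15 * 26 = -9.16 + -29.9000 = -39.0600.

-39.0600


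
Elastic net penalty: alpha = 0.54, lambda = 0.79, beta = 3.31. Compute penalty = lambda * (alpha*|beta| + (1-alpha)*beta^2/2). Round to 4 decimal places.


alpha * |beta| = 0.54 * 3.31 = 1.7874.
(1-alpha) * beta^2/2 = 0.46 * 10.9561/2 = 2.5199.
Total = 0.79 * (1.7874 + 2.5199) = 3.4028.

3.4028


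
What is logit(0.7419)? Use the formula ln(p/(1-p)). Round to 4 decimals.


The odds are p/(1-p) = 0.7419 / 0.2581 = 2.8745.
logit(p) = ln(2.8745) = 1.0559.

1.0559


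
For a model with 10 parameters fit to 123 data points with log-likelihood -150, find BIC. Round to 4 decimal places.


k * ln(n) = 10 * ln(123) = 10 * 4.812184 = 48.121840.
-2 * loglik = -2 * (-150) = 300.
BIC = 48.121840 + 300 = 348.121840, which rounds to 348.1218.

348.1218


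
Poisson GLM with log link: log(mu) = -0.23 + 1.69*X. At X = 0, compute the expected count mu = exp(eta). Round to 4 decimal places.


eta = -0.23 + 1.69 * 0 = -0.2300.
mu = exp(-0.2300) = 0.7945.

0.7945


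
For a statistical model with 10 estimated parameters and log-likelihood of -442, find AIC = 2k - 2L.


Compute:
2k = 2*10 = 20.
-2*loglik = -2*(-442) = 884.
AIC = 20 + 884 = 904.

904


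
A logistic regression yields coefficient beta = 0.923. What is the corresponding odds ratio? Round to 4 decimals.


Odds ratio = exp(beta) = exp(0.923).
= 2.5168.

2.5168


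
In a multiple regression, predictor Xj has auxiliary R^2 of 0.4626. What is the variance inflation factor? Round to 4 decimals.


Denominator: 1 - 0.4626 = 0.5374.
VIF = 1 / 0.5374 = 1.8608.

1.8608


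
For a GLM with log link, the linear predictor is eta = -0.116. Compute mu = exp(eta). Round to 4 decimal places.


mu = exp(eta) = exp(-0.116).
= 0.8905.

0.8905


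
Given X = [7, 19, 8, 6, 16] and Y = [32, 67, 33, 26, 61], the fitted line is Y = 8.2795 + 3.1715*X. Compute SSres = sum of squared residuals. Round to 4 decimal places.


For each point, residual = actual - predicted.
Residuals: [1.5200, -1.5380, -0.6515, -1.3085, 1.9765].
Sum of squared residuals = 10.7190.

10.7190


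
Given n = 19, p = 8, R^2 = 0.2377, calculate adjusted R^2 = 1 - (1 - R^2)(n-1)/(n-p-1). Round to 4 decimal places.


Adjusted R^2 = 1 - (1 - R^2) * (n-1)/(n-p-1).
(1 - R^2) = 0.7623.
(n-1)/(n-p-1) = 18/10.
(1 - R^2) * (n-1) = 0.7623 * 18 = 13.7214.
Divide by (n-p-1): 13.7214 / 10 = 1.3721.
Adj R^2 = 1 - 1.3721 = -0.3721.

-0.3721


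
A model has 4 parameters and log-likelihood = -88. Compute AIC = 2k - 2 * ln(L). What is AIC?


AIC = 2*4 - 2*(-88).
= 8 + 176 = 184.

184


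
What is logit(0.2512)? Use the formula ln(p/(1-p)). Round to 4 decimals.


Compute the odds: 0.2512/0.7488 = 0.3355.
Take the natural log: ln(0.3355) = -1.0922.

-1.0922


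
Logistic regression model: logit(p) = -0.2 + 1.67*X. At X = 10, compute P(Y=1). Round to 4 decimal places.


z = -0.2 + 1.67 * 10 = 16.5000.
Sigmoid: P = 1 / (1 + exp(-16.5000)) = 1.0000.

1.0000


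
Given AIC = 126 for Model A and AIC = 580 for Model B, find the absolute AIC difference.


Compute |126 - 580| = 454.
Model A has the smaller AIC.

454


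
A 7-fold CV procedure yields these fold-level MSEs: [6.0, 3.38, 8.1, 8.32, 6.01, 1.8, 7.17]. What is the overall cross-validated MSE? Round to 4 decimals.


Total MSE across folds = 40.7800.
CV-MSE = 40.7800/7 = 5.8257.

5.8257


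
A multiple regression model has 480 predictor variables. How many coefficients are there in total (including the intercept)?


Each predictor gets one coefficient, plus one intercept.
Total parameters = 480 + 1 = 481.

481


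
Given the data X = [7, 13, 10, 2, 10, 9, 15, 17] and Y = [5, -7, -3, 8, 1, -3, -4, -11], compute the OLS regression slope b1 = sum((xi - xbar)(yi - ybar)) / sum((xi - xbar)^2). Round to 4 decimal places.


The sample means are xbar = 10.3750 and ybar = -1.7500.
Compute S_xx = 155.8750 and S_xy = -188.7500.
Slope b1 = S_xy / S_xx = -188.7500 / 155.8750 = -1.2109.

-1.2109


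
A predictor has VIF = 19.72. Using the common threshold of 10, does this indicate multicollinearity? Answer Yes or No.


Check: VIF = 19.72 vs threshold = 10.
Since 19.72 >= 10, the answer is Yes.

Yes


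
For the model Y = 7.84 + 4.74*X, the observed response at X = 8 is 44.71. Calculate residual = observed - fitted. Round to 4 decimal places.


Fitted value at X = 8 is yhat = 7.84 + 4.74*8 = 45.7600.
Residual = 44.71 - 45.7600 = -1.0500.

-1.0500


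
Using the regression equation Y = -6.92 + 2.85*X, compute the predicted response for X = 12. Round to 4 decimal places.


Predicted value:
Y = -6.92 + (2.85)(12) = -6.92 + 34.2000 = 27.2800.

27.2800


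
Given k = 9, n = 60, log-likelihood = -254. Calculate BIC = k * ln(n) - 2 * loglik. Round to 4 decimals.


Compute k*ln(n) = 9*ln(60) = 9*4.094345 = 36.849105.
Then -2*loglik = 508.
BIC = 36.849105 + 508 = 544.849105, which rounds to 544.8491.

544.8491


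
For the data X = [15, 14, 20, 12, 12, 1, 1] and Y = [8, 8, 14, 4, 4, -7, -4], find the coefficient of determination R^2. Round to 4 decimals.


Fit the OLS line: b0 = -6.8671, b1 = 1.0009.
SSres = 8.8569.
SStot = 316.8571.
R^2 = 1 - 8.8569/316.8571 = 0.9720.

0.9720
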